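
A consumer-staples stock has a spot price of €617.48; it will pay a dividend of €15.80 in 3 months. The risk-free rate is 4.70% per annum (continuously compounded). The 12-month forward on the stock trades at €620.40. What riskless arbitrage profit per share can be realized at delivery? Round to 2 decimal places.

€10.43 per share

PV(dividends) I = 15.80·e^(−0.0470·3/12) = 15.6154
Fair forward F* = (S − I)·e^(rT) = (617.48 − 15.6154)·e^0.047000 = 601.8646 × 1.048122 = 630.8275
Market €620.40 < fair 630.8275: forward underpriced → reverse cash-and-carry (short the stock, invest proceeds at r, pay the dividends, go long the forward).
Profit at T = |F_mkt − F*| = |620.40 − 630.8275| = €10.43 per share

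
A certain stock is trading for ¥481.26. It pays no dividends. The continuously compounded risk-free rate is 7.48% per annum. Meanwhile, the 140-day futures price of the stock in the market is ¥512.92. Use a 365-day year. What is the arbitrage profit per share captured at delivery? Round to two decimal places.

Fair futures: F* = S·e^(carry·T), with carry = r = 0.0748
F* = 481.26 · e^(0.0748 × 140/365) = 481.26 · e^0.028690 = 481.26 × 1.029106 = ¥495.2676
Market ¥512.92 > fair ¥495.2676: forward overpriced → cash-and-carry (buy spot, short the forward).
At maturity, profit = |F_mkt − F*| = |512.92 − 495.2676| = ¥17.65 per share

¥17.65 per share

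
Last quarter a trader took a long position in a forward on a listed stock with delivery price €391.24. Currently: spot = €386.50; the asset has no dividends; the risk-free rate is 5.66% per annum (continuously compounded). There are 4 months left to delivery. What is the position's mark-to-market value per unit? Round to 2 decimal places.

Current fair forward for the remaining 4 months: F = S·e^(r·T), r = 0.0566
F = 386.50 · e^(0.0566 × 4/12) = 386.50 × 1.019046 = 393.8613
Value of long forward = (F − K)·e^(−rT) = (393.8613 − 391.24) · e^(−0.0566·4/12)
= 2.6213 × 0.981310 = 2.57

€2.57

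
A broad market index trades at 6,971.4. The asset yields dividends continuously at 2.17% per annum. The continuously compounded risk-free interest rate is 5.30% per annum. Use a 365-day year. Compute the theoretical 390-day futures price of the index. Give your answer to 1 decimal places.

7,208.5

F = S·e^((r − q)T) = 6971.4 · e^((0.0530 − 0.0217) × 390/365)
= 6971.4 · e^0.033444 = 6971.4 × 1.034010
F = 7,208.5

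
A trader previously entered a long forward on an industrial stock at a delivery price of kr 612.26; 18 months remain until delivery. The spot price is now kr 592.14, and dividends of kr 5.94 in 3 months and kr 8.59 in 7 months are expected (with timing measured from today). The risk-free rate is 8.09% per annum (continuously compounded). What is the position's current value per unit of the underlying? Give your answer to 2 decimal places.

PV(remaining dividends) I = 5.94·e^(−0.0809·3/12) + 8.59·e^(−0.0809·7/12) = 14.0151
Current forward F = (S − I)·e^(rT) = (592.14 − 14.0151)·e^(0.0809·18/12) = 578.1249 × 1.129020 = 652.7146
Value (long) = (F − K)·e^(−rT) = (652.7146 − 612.26) × 0.885724 = 35.8316
Value = kr 35.83

kr 35.83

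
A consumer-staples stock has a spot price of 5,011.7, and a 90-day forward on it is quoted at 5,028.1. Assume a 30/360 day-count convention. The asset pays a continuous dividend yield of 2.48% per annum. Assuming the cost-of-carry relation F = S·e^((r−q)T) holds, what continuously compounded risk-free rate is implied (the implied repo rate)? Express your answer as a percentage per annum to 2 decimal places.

3.79%

From F = S·e^((r−q)T): (r − q) = ln(F/S)/T
ln(5028.1/5011.7) = ln(1.003272) = 0.003267
(r − q) = 0.003267 / (90/360) = 0.013068
r = ln(F/S)/T + q = 0.013068 + 0.0248 = 0.037868
r = 3.79%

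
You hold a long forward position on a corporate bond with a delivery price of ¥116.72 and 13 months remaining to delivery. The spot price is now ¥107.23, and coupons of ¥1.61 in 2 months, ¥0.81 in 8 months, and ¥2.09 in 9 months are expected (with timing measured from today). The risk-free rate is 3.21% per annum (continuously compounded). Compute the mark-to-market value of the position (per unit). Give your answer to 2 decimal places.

-¥9.94

PV(remaining coupons) I = 1.61·e^(−0.0321·2/12) + 0.81·e^(−0.0321·8/12) + 2.09·e^(−0.0321·9/12) = 4.4345
Current forward F = (S − I)·e^(rT) = (107.23 − 4.4345)·e^(0.0321·13/12) = 102.7955 × 1.035387 = 106.4331
Value (long) = (F − K)·e^(−rT) = (106.4331 − 116.72) × 0.965823 = -9.9353
Value = -¥9.94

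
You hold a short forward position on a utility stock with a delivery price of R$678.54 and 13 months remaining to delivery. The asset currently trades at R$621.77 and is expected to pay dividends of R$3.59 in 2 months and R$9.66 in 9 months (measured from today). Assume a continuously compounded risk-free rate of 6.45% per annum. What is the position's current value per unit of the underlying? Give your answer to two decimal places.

PV(remaining dividends) I = 3.59·e^(−0.0645·2/12) + 9.66·e^(−0.0645·9/12) = 12.7554
Current forward F = (S − I)·e^(rT) = (621.77 − 12.7554)·e^(0.0645·13/12) = 609.0146 × 1.072374 = 653.0914
Value (long) = (F − K)·e^(−rT) = (653.0914 − 678.54) × 0.932510 = -23.7311
Short position value = −(long value) = R$23.73

R$23.73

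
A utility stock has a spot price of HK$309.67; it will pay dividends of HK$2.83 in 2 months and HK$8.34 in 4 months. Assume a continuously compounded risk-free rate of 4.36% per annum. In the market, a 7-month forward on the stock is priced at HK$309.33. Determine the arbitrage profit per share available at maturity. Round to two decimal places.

HK$3.00 per share

PV(dividends) I = 2.83·e^(−0.0436·2/12) + 8.34·e^(−0.0436·4/12) = 11.0292
Fair forward F* = (S − I)·e^(rT) = (309.67 − 11.0292)·e^0.025433 = 298.6408 × 1.025759 = 306.3335
Market HK$309.33 > fair 306.3335: forward overpriced → cash-and-carry (borrow at r, buy the stock and collect the dividends, short the forward).
Profit at T = |F_mkt − F*| = |309.33 − 306.3335| = HK$3.00 per share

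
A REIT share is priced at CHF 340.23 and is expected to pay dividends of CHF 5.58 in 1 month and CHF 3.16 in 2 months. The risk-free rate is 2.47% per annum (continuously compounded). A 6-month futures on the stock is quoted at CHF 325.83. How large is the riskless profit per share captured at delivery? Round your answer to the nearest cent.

CHF 9.80 per share

PV(dividends) I = 5.58·e^(−0.0247·1/12) + 3.16·e^(−0.0247·2/12) = 8.7155
Fair futures F* = (S − I)·e^(rT) = (340.23 − 8.7155)·e^0.012350 = 331.5145 × 1.012427 = 335.6342
Market CHF 325.83 < fair 335.6342: forward underpriced → reverse cash-and-carry (short the stock, invest proceeds at r, pay the dividends, go long the forward).
Profit at T = |F_mkt − F*| = |325.83 − 335.6342| = CHF 9.80 per share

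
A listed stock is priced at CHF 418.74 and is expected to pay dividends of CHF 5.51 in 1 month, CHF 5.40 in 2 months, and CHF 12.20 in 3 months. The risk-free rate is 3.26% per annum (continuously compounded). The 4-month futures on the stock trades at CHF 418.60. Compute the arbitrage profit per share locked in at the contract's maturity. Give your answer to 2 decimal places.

PV(dividends) I = 5.51·e^(−0.0326·1/12) + 5.40·e^(−0.0326·2/12) + 12.20·e^(−0.0326·3/12) = 22.9668
Fair futures F* = (S − I)·e^(rT) = (418.74 − 22.9668)·e^0.010867 = 395.7732 × 1.010926 = 400.0974
Market CHF 418.60 > fair 400.0974: forward overpriced → cash-and-carry (borrow at r, buy the stock and collect the dividends, short the forward).
Profit at T = |F_mkt − F*| = |418.60 − 400.0974| = CHF 18.50 per share

CHF 18.50 per share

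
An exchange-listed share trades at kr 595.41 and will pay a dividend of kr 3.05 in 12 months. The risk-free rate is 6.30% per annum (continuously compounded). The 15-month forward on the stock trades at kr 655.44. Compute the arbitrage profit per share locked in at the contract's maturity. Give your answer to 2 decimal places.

PV(dividends) I = 3.05·e^(−0.0630·12/12) = 2.8638
Fair forward F* = (S − I)·e^(rT) = (595.41 − 2.8638)·e^0.078750 = 592.5462 × 1.081934 = 641.0959
Market kr 655.44 > fair 641.0959: forward overpriced → cash-and-carry (borrow at r, buy the stock and collect the dividends, short the forward).
Profit at T = |F_mkt − F*| = |655.44 − 641.0959| = kr 14.34 per share

kr 14.34 per share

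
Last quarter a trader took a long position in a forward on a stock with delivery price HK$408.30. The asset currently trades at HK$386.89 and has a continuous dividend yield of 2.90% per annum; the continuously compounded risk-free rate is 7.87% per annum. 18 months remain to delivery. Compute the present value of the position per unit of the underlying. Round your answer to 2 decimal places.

Current fair forward for the remaining 18 months: F = S·e^((r − q)·T), (r − q) = 0.0787 − 0.0290 = 0.0497
F = 386.89 · e^(0.0497 × 18/12) = 386.89 × 1.077399 = 416.8349
Value of long forward = (F − K)·e^(−rT) = (416.8349 − 408.30) · e^(−0.0787·18/12)
= 8.5349 × 0.888652 = 7.58

HK$7.58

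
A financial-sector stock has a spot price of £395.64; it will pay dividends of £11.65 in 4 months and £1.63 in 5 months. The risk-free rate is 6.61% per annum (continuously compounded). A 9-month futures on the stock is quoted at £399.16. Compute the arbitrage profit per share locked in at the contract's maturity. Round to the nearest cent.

PV(dividends) I = 11.65·e^(−0.0661·4/12) + 1.63·e^(−0.0661·5/12) = 12.9818
Fair futures F* = (S − I)·e^(rT) = (395.64 − 12.9818)·e^0.049575 = 382.6582 × 1.050824 = 402.1064
Market £399.16 < fair 402.1064: forward underpriced → reverse cash-and-carry (short the stock, invest proceeds at r, pay the dividends, go long the forward).
Profit at T = |F_mkt − F*| = |399.16 − 402.1064| = £2.95 per share

£2.95 per share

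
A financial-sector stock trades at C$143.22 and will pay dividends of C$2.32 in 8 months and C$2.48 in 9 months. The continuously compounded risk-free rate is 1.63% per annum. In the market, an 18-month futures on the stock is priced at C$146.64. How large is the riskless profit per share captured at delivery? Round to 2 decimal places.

PV(dividends) I = 2.32·e^(−0.0163·8/12) + 2.48·e^(−0.0163·9/12) = 4.7448
Fair futures F* = (S − I)·e^(rT) = (143.22 − 4.7448)·e^0.024450 = 138.4752 × 1.024751 = 141.9026
Market C$146.64 > fair 141.9026: forward overpriced → cash-and-carry (borrow at r, buy the stock and collect the dividends, short the forward).
Profit at T = |F_mkt − F*| = |146.64 − 141.9026| = C$4.74 per share

C$4.74 per share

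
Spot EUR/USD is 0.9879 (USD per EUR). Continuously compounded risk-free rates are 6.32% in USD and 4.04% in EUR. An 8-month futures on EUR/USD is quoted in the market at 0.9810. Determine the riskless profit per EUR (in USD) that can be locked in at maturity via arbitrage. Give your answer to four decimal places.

0.0220 per EUR (in USD)

Fair futures: F* = S·e^(carry·T), with carry = (r_USD − r_EUR) = 0.0632 − 0.0404 = 0.0228
F* = 0.9879 · e^(0.0228 × 8/12) = 0.9879 · e^0.015200 = 0.9879 × 1.015316 = 1.0030
Market 0.9810 < fair 1.0030: forward underpriced → reverse cash-and-carry (short spot, go long the forward).
At maturity, profit = |F_mkt − F*| = |0.9810 − 1.0030| = 0.0220 per EUR (in USD)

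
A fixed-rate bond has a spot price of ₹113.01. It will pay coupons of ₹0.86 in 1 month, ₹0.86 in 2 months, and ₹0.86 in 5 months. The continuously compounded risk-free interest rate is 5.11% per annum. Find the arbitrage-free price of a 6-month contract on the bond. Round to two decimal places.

PV(coupons) I = 0.86·e^(−0.0511·1/12) + 0.86·e^(−0.0511·2/12) + 0.86·e^(−0.0511·5/12)
I = 0.8563 + 0.8527 + 0.8419 = 2.5509
F = (S − I)·e^(rT) = (113.01 − 2.5509) · e^(0.0511·6/12)
= 110.4591 · e^0.025550 = 110.4591 × 1.025879 = ₹113.32

₹113.32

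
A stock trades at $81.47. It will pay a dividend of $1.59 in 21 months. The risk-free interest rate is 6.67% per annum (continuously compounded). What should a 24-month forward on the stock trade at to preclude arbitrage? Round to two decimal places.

PV(dividends) I = 1.59·e^(−0.0667·21/12)
I = 1.4148
F = (S − I)·e^(rT) = (81.47 − 1.4148) · e^(0.0667·24/12)
= 80.0552 · e^0.133400 = 80.0552 × 1.142707 = $91.48

$91.48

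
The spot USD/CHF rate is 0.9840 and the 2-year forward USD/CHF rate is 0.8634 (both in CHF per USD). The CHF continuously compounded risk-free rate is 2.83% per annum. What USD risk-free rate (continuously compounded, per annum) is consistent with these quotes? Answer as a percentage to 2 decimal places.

9.37%

F = S·e^((r_CHF − r_USD)T) ⇒ r_USD = r_CHF − ln(F/S)/T
ln(0.8634/0.9840) = -0.130748; /(2) = -0.065374
r_USD = 0.0283 + 0.065374 = 0.093674
r_USD = 9.37%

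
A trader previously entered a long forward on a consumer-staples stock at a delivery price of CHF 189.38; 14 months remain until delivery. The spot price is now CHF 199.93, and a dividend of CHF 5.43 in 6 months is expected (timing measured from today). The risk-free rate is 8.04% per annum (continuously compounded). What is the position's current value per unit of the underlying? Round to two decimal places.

PV(remaining dividends) I = 5.43·e^(−0.0804·6/12) = 5.2160
Current forward F = (S − I)·e^(rT) = (199.93 − 5.2160)·e^(0.0804·14/12) = 194.7140 × 1.098340 = 213.8622
Value (long) = (F − K)·e^(−rT) = (213.8622 − 189.38) × 0.910465 = 22.2902
Value = CHF 22.29

CHF 22.29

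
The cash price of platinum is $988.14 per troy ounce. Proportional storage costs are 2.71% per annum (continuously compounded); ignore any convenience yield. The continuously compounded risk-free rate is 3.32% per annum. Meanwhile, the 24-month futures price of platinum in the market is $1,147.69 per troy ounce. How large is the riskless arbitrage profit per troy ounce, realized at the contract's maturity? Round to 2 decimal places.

$32.90 per troy ounce

Fair futures: F* = S·e^(carry·T), with carry = (r + u) = 0.0332 + 0.0271 = 0.0603
F* = 988.14 · e^(0.0603 × 24/12) = 988.14 · e^0.120600 = 988.14 × 1.128174 = $1114.7939
Market $1147.69 > fair $1114.7939: forward overpriced → cash-and-carry (buy spot, short the forward).
At maturity, profit = |F_mkt − F*| = |1147.69 − 1114.7939| = $32.90 per troy ounce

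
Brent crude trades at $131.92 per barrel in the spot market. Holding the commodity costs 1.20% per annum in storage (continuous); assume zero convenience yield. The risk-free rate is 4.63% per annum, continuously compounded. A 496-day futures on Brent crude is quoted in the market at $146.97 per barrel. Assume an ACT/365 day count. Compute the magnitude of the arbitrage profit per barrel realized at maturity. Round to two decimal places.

$4.17 per barrel

Fair futures: F* = S·e^(carry·T), with carry = (r + u) = 0.0463 + 0.0120 = 0.0583
F* = 131.92 · e^(0.0583 × 496/365) = 131.92 · e^0.079224 = 131.92 × 1.082447 = $142.7964
Market $146.97 > fair $142.7964: forward overpriced → cash-and-carry (buy spot, short the forward).
At maturity, profit = |F_mkt − F*| = |146.97 − 142.7964| = $4.17 per barrel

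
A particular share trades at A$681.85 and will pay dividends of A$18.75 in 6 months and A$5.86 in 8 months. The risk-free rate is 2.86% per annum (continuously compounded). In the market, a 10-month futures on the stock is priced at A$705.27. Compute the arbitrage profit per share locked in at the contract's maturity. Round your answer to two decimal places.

A$31.79 per share

PV(dividends) I = 18.75·e^(−0.0286·6/12) + 5.86·e^(−0.0286·8/12) = 24.2331
Fair futures F* = (S − I)·e^(rT) = (681.85 − 24.2331)·e^0.023833 = 657.6169 × 1.024119 = 673.4780
Market A$705.27 > fair 673.4780: forward overpriced → cash-and-carry (borrow at r, buy the stock and collect the dividends, short the forward).
Profit at T = |F_mkt − F*| = |705.27 − 673.4780| = A$31.79 per share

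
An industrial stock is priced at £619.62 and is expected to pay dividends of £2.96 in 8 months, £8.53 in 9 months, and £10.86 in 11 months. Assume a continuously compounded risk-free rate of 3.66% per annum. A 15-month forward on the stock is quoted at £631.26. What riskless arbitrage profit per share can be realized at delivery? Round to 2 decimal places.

PV(dividends) I = 2.96·e^(−0.0366·8/12) + 8.53·e^(−0.0366·9/12) + 10.86·e^(−0.0366·11/12) = 21.6894
Fair forward F* = (S − I)·e^(rT) = (619.62 − 21.6894)·e^0.045750 = 597.9306 × 1.046813 = 625.9215
Market £631.26 > fair 625.9215: forward overpriced → cash-and-carry (borrow at r, buy the stock and collect the dividends, short the forward).
Profit at T = |F_mkt − F*| = |631.26 − 625.9215| = £5.34 per share

£5.34 per share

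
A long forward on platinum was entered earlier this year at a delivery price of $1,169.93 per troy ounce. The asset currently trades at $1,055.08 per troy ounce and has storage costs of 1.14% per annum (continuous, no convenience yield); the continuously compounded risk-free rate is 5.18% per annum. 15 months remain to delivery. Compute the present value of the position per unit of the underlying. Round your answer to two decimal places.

-$26.35 per troy ounce

Current fair forward for the remaining 15 months: F = S·e^((r + u)·T), (r + u) = 0.0518 + 0.0114 = 0.0632
F = 1055.08 · e^(0.0632 × 15/12) = 1055.08 × 1.08220432 = 1141.8121
Value of long forward = (F − K)·e^(−rT) = (1141.8121 − 1169.93) · e^(−0.0518·15/12)
= -28.1179 × 0.93730176 = -26.35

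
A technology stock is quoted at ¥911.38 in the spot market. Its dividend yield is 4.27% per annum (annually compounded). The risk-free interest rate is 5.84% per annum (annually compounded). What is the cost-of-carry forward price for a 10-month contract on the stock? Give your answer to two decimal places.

¥922.80

F = S · (1+r)^T / (1+q)^T
= 911.38 × 1.048435 / 1.035459 = 911.38 × 1.012532
F = ¥922.80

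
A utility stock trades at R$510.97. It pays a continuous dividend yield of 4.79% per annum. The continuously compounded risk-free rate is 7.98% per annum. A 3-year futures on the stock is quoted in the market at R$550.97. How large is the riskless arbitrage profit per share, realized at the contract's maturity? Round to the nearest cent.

R$11.32 per share

Fair futures: F* = S·e^(carry·T), with carry = (r − q) = 0.0798 − 0.0479 = 0.0319
F* = 510.97 · e^(0.0319 × 3) = 510.97 · e^0.095700 = 510.97 × 1.100429 = R$562.2862
Market R$550.97 < fair R$562.2862: forward underpriced → reverse cash-and-carry (short spot, go long the forward).
At maturity, profit = |F_mkt − F*| = |550.97 − 562.2862| = R$11.32 per share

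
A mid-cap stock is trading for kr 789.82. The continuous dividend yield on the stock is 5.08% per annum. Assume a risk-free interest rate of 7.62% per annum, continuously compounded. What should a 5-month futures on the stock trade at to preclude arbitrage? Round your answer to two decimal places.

F = S·e^((r − q)T) = 789.82 · e^((0.0762 − 0.0508) × 5/12)
= 789.82 · e^0.010583 = 789.82 × 1.010639
F = kr 798.22

kr 798.22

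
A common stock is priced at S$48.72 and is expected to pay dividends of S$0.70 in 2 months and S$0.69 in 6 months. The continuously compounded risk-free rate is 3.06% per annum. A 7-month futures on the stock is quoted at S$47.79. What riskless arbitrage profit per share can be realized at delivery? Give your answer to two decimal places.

PV(dividends) I = 0.70·e^(−0.0306·2/12) + 0.69·e^(−0.0306·6/12) = 1.3760
Fair futures F* = (S − I)·e^(rT) = (48.72 − 1.3760)·e^0.017850 = 47.3440 × 1.018010 = 48.1967
Market S$47.79 < fair 48.1967: forward underpriced → reverse cash-and-carry (short the stock, invest proceeds at r, pay the dividends, go long the forward).
Profit at T = |F_mkt − F*| = |47.79 − 48.1967| = S$0.41 per share

S$0.41 per share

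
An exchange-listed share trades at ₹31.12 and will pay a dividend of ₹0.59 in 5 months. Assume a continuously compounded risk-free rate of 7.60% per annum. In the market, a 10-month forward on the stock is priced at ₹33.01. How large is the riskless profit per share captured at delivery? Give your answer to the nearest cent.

₹0.46 per share

PV(dividends) I = 0.59·e^(−0.0760·5/12) = 0.5716
Fair forward F* = (S − I)·e^(rT) = (31.12 − 0.5716)·e^0.063333 = 30.5484 × 1.065382 = 32.5457
Market ₹33.01 > fair 32.5457: forward overpriced → cash-and-carry (borrow at r, buy the stock and collect the dividends, short the forward).
Profit at T = |F_mkt − F*| = |33.01 − 32.5457| = ₹0.46 per share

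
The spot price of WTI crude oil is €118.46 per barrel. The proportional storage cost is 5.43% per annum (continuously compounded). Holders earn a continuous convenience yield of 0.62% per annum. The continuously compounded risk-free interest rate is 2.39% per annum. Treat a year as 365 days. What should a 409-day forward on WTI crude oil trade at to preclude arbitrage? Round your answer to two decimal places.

€128.41 per barrel

Net carry = r + u − y = 0.0239 + 0.0543 − 0.0062 = 0.0720
F = S·e^((r+u−y)T) = 118.46 · e^(0.0720 × 409/365) = 118.46 · e^0.080679
= 118.46 × 1.084023 = €128.41 per barrel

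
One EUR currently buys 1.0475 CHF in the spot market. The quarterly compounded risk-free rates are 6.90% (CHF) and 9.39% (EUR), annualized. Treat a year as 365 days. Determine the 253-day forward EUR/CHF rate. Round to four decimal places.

By covered interest parity, F = S · (1+r_CHF/4)^(4T) / (1+r_EUR/4)^(4T)
= 1.0475 × 1.048562 / 1.066449 = 1.0475 × 0.983228
F = 1.0299 CHF per EUR

1.0299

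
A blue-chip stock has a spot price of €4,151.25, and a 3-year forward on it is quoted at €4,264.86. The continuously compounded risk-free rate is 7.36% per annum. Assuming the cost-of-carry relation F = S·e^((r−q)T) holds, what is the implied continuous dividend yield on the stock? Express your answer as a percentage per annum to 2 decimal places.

From F = S·e^((r−q)T): (r − q) = ln(F/S)/T
ln(4264.86/4151.25) = ln(1.027368) = 0.027000
(r − q) = 0.027000 / (3) = 0.009000
q = r − ln(F/S)/T = 0.0736 − 0.009000 = 0.064600
q = 6.46%

6.46%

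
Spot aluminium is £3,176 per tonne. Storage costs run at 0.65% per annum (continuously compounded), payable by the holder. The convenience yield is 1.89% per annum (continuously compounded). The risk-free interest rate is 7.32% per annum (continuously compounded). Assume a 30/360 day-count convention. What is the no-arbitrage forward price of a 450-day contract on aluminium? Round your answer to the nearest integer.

Net carry = r + u − y = 0.0732 + 0.0065 − 0.0189 = 0.0608
F = S·e^((r+u−y)T) = 3176 · e^(0.0608 × 450/360) = 3176 · e^0.076000
= 3176 × 1.078963 = £3,427 per tonne

£3,427 per tonne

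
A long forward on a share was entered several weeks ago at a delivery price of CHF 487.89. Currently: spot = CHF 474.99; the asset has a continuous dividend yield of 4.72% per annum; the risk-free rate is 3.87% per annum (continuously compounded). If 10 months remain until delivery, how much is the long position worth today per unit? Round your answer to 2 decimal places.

-CHF 15.74

Current fair forward for the remaining 10 months: F = S·e^((r − q)·T), (r − q) = 0.0387 − 0.0472 = -0.0085
F = 474.99 · e^(-0.0085 × 10/12) = 474.99 × 0.992942 = 471.6375
Value of long forward = (F − K)·e^(−rT) = (471.6375 − 487.89) · e^(−0.0387·10/12)
= -16.2525 × 0.968264 = -15.74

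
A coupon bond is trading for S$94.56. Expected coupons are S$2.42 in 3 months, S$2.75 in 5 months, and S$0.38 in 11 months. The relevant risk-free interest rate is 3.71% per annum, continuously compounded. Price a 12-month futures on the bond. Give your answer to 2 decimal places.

PV(coupons) I = 2.42·e^(−0.0371·3/12) + 2.75·e^(−0.0371·5/12) + 0.38·e^(−0.0371·11/12)
I = 2.3977 + 2.7078 + 0.3673 = 5.4728
F = (S − I)·e^(rT) = (94.56 − 5.4728) · e^(0.0371·12/12)
= 89.0872 · e^0.037100 = 89.0872 × 1.037797 = S$92.45

S$92.45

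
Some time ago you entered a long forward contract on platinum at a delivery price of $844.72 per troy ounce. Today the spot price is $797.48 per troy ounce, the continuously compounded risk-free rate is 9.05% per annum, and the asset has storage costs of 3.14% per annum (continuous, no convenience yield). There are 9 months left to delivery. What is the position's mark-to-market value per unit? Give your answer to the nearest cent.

$27.20 per troy ounce

Current fair forward for the remaining 9 months: F = S·e^((r + u)·T), (r + u) = 0.0905 + 0.0314 = 0.1219
F = 797.48 · e^(0.1219 × 9/12) = 797.48 × 1.095735 = 873.8267
Value of long forward = (F − K)·e^(−rT) = (873.8267 − 844.72) · e^(−0.0905·9/12)
= 29.1067 × 0.934377 = 27.20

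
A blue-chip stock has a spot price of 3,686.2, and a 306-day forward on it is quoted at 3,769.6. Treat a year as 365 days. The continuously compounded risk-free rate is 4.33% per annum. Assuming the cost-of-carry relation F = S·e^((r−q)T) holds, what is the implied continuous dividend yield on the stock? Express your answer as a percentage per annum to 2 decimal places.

1.66%

From F = S·e^((r−q)T): (r − q) = ln(F/S)/T
ln(3769.6/3686.2) = ln(1.022625) = 0.022373
(r − q) = 0.022373 / (306/365) = 0.026687
q = r − ln(F/S)/T = 0.0433 − 0.026687 = 0.016613
q = 1.66%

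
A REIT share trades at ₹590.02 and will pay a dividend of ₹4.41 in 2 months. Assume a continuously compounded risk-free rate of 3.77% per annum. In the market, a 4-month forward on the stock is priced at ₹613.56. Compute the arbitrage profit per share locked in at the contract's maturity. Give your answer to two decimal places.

₹20.52 per share

PV(dividends) I = 4.41·e^(−0.0377·2/12) = 4.3824
Fair forward F* = (S − I)·e^(rT) = (590.02 − 4.3824)·e^0.012567 = 585.6376 × 1.012646 = 593.0436
Market ₹613.56 > fair 593.0436: forward overpriced → cash-and-carry (borrow at r, buy the stock and collect the dividends, short the forward).
Profit at T = |F_mkt − F*| = |613.56 − 593.0436| = ₹20.52 per share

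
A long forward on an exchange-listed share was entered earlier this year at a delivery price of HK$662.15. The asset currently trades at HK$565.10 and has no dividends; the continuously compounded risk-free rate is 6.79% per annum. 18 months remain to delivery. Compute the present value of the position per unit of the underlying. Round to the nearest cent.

Current fair forward for the remaining 18 months: F = S·e^(r·T), r = 0.0679
F = 565.10 · e^(0.0679 × 18/12) = 565.10 × 1.107217 = 625.6883
Value of long forward = (F − K)·e^(−rT) = (625.6883 − 662.15) · e^(−0.0679·18/12)
= -36.4617 × 0.903165 = -32.93

-HK$32.93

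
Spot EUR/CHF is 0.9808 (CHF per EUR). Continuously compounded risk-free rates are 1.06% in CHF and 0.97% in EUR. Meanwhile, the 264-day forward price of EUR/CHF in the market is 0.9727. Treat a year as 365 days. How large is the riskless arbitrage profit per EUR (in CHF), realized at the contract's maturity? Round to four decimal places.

Fair forward: F* = S·e^(carry·T), with carry = (r_CHF − r_EUR) = 0.0106 − 0.0097 = 0.0009
F* = 0.9808 · e^(0.0009 × 264/365) = 0.9808 · e^0.000651 = 0.9808 × 1.000651 = 0.9814
Market 0.9727 < fair 0.9814: forward underpriced → reverse cash-and-carry (short spot, go long the forward).
At maturity, profit = |F_mkt − F*| = |0.9727 − 0.9814| = 0.0087 per EUR (in CHF)

0.0087 per EUR (in CHF)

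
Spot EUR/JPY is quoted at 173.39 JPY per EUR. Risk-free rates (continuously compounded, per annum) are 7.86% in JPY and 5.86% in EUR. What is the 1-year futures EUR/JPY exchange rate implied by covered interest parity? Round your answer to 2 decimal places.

176.89

F = S·e^((r_JPY − r_EUR)T) = 173.39 · e^((0.0786 − 0.0586) × 1)
= 173.39 · e^0.020000 = 173.39 × 1.020201
F = 176.89 JPY per EUR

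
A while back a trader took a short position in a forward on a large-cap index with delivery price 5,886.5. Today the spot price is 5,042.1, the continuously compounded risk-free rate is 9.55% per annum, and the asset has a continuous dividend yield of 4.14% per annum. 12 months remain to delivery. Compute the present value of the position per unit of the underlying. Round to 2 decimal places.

512.73

Current fair forward for the remaining 12 months: F = S·e^((r − q)·T), (r − q) = 0.0955 − 0.0414 = 0.0541
F = 5042.1 · e^(0.0541 × 12/12) = 5042.1 × 1.05559016 = 5322.3911
Value of long forward = (F − K)·e^(−rT) = (5322.3911 − 5886.5) · e^(−0.0955·12/12)
= -564.1089 × 0.90891836 = -512.73
Short position value = −(long value) = 512.73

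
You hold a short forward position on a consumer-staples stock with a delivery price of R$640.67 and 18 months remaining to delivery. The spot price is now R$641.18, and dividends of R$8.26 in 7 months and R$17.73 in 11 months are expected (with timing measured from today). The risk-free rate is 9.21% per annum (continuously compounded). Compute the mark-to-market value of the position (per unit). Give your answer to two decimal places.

-R$59.05

PV(remaining dividends) I = 8.26·e^(−0.0921·7/12) + 17.73·e^(−0.0921·11/12) = 24.1225
Current forward F = (S − I)·e^(rT) = (641.18 − 24.1225)·e^(0.0921·18/12) = 617.0575 × 1.148148 = 708.4733
Value (long) = (F − K)·e^(−rT) = (708.4733 − 640.67) × 0.870968 = 59.0545
Short position value = −(long value) = -R$59.05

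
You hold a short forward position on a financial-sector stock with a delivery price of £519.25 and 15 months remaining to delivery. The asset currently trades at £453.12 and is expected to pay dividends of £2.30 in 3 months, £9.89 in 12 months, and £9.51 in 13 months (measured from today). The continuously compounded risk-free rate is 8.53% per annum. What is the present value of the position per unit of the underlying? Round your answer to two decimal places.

PV(remaining dividends) I = 2.30·e^(−0.0853·3/12) + 9.89·e^(−0.0853·12/12) + 9.51·e^(−0.0853·13/12) = 20.0034
Current forward F = (S − I)·e^(rT) = (453.12 − 20.0034)·e^(0.0853·15/12) = 433.1166 × 1.112517 = 481.8496
Value (long) = (F − K)·e^(−rT) = (481.8496 − 519.25) × 0.898863 = -33.6178
Short position value = −(long value) = £33.62

£33.62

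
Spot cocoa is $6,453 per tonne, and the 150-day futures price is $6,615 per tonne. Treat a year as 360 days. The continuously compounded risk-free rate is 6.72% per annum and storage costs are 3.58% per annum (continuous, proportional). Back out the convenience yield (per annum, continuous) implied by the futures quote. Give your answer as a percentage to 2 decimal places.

F = S·e^((r+u−y)T) ⇒ (r+u−y) = ln(F/S)/T
ln(6615/6453) = 0.024795; /T ⇒ 0.059508
y = r + u − ln(F/S)/T = 0.0672 + 0.0358 − 0.059508 = 0.043492
y = 4.35%

4.35%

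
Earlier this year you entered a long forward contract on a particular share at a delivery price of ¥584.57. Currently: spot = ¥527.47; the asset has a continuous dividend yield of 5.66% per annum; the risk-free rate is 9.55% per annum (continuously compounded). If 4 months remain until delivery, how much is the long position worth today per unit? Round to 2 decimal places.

-¥48.64

Current fair forward for the remaining 4 months: F = S·e^((r − q)·T), (r − q) = 0.0955 − 0.0566 = 0.0389
F = 527.47 · e^(0.0389 × 4/12) = 527.47 × 1.013051 = 534.3540
Value of long forward = (F − K)·e^(−rT) = (534.3540 − 584.57) · e^(−0.0955·4/12)
= -50.2160 × 0.968668 = -48.64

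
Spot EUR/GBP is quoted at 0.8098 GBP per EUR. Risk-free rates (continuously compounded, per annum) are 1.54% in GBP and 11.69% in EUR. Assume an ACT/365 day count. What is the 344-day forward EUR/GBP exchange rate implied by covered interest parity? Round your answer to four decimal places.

0.7359

F = S·e^((r_GBP − r_EUR)T) = 0.8098 · e^((0.0154 − 0.1169) × 344/365)
= 0.8098 · e^-0.095660 = 0.8098 × 0.908773
F = 0.7359 GBP per EUR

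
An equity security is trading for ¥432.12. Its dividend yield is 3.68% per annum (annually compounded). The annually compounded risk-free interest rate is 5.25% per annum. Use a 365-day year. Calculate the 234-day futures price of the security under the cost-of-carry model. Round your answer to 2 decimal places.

F = S · (1+r)^T / (1+q)^T
= 432.12 × 1.033348 / 1.023439 = 432.12 × 1.009682
F = ¥436.30

¥436.30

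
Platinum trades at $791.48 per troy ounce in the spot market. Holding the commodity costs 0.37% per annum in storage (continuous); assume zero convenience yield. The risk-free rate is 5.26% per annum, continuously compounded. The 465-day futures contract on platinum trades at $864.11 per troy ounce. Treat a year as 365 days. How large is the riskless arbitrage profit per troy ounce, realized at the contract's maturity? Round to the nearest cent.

$13.78 per troy ounce

Fair futures: F* = S·e^(carry·T), with carry = (r + u) = 0.0526 + 0.0037 = 0.0563
F* = 791.48 · e^(0.0563 × 465/365) = 791.48 · e^0.071725 = 791.48 × 1.074360 = $850.3345
Market $864.11 > fair $850.3345: forward overpriced → cash-and-carry (buy spot, short the forward).
At maturity, profit = |F_mkt − F*| = |864.11 − 850.3345| = $13.78 per troy ounce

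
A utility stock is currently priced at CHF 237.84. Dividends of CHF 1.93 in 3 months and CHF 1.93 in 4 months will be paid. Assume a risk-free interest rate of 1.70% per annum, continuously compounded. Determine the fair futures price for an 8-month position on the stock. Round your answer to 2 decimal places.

CHF 236.67

PV(dividends) I = 1.93·e^(−0.0170·3/12) + 1.93·e^(−0.0170·4/12)
I = 1.9218 + 1.9191 = 3.8409
F = (S − I)·e^(rT) = (237.84 − 3.8409) · e^(0.0170·8/12)
= 233.9991 · e^0.011333 = 233.9991 × 1.011397 = CHF 236.67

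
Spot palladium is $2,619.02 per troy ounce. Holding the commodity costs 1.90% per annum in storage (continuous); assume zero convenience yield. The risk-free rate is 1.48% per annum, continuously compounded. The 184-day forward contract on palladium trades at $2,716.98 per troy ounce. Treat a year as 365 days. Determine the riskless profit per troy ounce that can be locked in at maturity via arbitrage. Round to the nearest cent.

Fair forward: F* = S·e^(carry·T), with carry = (r + u) = 0.0148 + 0.0190 = 0.0338
F* = 2619.02 · e^(0.0338 × 184/365) = 2619.02 · e^0.01703890 = 2619.02 × 1.01718489 = $2664.0276
Market $2716.98 > fair $2664.0276: forward overpriced → cash-and-carry (buy spot, short the forward).
At maturity, profit = |F_mkt − F*| = |2716.98 − 2664.0276| = $52.95 per troy ounce

$52.95 per troy ounce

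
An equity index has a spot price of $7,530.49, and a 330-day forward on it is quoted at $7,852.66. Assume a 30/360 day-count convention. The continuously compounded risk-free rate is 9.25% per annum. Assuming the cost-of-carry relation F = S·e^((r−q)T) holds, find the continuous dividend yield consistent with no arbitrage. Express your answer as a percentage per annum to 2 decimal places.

From F = S·e^((r−q)T): (r − q) = ln(F/S)/T
ln(7852.66/7530.49) = ln(1.042782) = 0.041892
(r − q) = 0.041892 / (330/360) = 0.045700
q = r − ln(F/S)/T = 0.0925 − 0.045700 = 0.046800
q = 4.68%

4.68%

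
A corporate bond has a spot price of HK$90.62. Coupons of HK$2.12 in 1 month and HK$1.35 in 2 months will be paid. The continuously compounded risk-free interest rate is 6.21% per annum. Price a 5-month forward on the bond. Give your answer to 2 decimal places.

HK$89.46

PV(coupons) I = 2.12·e^(−0.0621·1/12) + 1.35·e^(−0.0621·2/12)
I = 2.1091 + 1.3361 = 3.4452
F = (S − I)·e^(rT) = (90.62 − 3.4452) · e^(0.0621·5/12)
= 87.1748 · e^0.025875 = 87.1748 × 1.026213 = HK$89.46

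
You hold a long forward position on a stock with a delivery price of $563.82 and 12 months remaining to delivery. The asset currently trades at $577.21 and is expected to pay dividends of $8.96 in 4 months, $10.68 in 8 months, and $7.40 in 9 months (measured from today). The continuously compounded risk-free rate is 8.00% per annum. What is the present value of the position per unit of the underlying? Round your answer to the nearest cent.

$30.92

PV(remaining dividends) I = 8.96·e^(−0.0800·4/12) + 10.68·e^(−0.0800·8/12) + 7.40·e^(−0.0800·9/12) = 25.8186
Current forward F = (S − I)·e^(rT) = (577.21 − 25.8186)·e^(0.0800·12/12) = 551.3914 × 1.083287 = 597.3151
Value (long) = (F − K)·e^(−rT) = (597.3151 − 563.82) × 0.923116 = 30.9199
Value = $30.92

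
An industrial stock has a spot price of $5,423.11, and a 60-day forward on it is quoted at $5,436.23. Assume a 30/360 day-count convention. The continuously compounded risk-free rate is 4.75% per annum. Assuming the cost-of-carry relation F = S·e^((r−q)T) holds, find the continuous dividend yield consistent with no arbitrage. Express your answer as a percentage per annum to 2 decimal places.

From F = S·e^((r−q)T): (r − q) = ln(F/S)/T
ln(5436.23/5423.11) = ln(1.002419) = 0.002416
(r − q) = 0.002416 / (60/360) = 0.014496
q = r − ln(F/S)/T = 0.0475 − 0.014496 = 0.033004
q = 3.30%

3.30%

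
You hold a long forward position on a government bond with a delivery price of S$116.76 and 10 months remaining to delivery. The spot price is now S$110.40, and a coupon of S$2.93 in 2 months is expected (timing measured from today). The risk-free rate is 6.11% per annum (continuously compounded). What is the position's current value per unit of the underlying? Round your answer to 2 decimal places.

PV(remaining coupons) I = 2.93·e^(−0.0611·2/12) = 2.9003
Current forward F = (S − I)·e^(rT) = (110.40 − 2.9003)·e^(0.0611·10/12) = 107.4997 × 1.052235 = 113.1149
Value (long) = (F − K)·e^(−rT) = (113.1149 − 116.76) × 0.950358 = -3.4641
Value = -S$3.46

-S$3.46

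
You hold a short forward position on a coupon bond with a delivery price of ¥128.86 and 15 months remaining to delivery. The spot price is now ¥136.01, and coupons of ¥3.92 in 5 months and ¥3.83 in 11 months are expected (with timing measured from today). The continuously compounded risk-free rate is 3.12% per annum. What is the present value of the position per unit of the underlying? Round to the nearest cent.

PV(remaining coupons) I = 3.92·e^(−0.0312·5/12) + 3.83·e^(−0.0312·11/12) = 7.5914
Current forward F = (S − I)·e^(rT) = (136.01 − 7.5914)·e^(0.0312·15/12) = 128.4186 × 1.039770 = 133.5258
Value (long) = (F − K)·e^(−rT) = (133.5258 − 128.86) × 0.961751 = 4.4873
Short position value = −(long value) = -¥4.49

-¥4.49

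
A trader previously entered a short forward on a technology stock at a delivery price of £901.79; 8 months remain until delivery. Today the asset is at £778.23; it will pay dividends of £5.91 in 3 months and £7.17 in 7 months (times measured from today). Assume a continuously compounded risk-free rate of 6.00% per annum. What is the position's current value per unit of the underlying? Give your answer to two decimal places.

£100.95

PV(remaining dividends) I = 5.91·e^(−0.0600·3/12) + 7.17·e^(−0.0600·7/12) = 12.7454
Current forward F = (S − I)·e^(rT) = (778.23 − 12.7454)·e^(0.0600·8/12) = 765.4846 × 1.040811 = 796.7248
Value (long) = (F − K)·e^(−rT) = (796.7248 − 901.79) × 0.960789 = -100.9455
Short position value = −(long value) = £100.95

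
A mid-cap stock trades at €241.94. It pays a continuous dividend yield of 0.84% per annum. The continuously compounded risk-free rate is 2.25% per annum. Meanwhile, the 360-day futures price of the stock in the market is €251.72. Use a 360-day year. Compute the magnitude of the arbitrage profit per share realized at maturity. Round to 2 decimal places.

€6.34 per share

Fair futures: F* = S·e^(carry·T), with carry = (r − q) = 0.0225 − 0.0084 = 0.0141
F* = 241.94 · e^(0.0141 × 360/360) = 241.94 · e^0.014100 = 241.94 × 1.014200 = €245.3755
Market €251.72 > fair €245.3755: forward overpriced → cash-and-carry (buy spot, short the forward).
At maturity, profit = |F_mkt − F*| = |251.72 − 245.3755| = €6.34 per share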